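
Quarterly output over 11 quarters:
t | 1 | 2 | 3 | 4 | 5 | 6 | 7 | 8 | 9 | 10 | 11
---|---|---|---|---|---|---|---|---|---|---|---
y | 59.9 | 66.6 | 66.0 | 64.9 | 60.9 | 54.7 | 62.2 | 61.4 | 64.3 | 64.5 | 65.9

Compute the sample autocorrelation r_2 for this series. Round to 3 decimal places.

-0.083

Mean ȳ = (59.9 + 66.6 + 66.0 + 64.9 + 60.9 + 54.7 + 62.2 + 61.4 + 64.3 + 64.5 + 65.9)/11 = 62.8455
Numerator Σ_{t=1}^{9}(y_t−ȳ)(y_{t+2}−ȳ) = -10.3078
Denominator Σ(y_t−ȳ)² = 123.7673
r_2 = -10.3078 / 123.7673 = -0.083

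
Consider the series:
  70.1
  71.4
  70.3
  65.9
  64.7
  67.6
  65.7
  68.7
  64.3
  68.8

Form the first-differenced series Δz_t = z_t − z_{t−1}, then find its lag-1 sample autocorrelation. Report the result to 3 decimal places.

First differences Δz: 1.3, -1.1, -4.4, -1.2, 2.9, -1.9, 3.0, -4.4, 4.5
Mean of differences = -0.1444
Numerator Σ(Δz_t−Δz̄)(Δz_{t+1}−Δz̄) = -40.0464
Denominator Σ(Δz_t−Δz̄)² = 84.1422
r_1(Δz) = -40.0464 / 84.1422 = -0.476

-0.476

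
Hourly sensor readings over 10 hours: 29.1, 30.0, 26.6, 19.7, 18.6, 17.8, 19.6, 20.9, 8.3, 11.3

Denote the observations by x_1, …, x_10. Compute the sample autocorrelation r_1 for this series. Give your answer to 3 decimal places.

0.560

Mean x̄ = (29.1 + 30.0 + 26.6 + 19.7 + 18.6 + 17.8 + 19.6 + 20.9 + 8.3 + 11.3)/10 = 20.1900
Numerator Σ_{t=1}^{9}(x_t−x̄)(x_{t+1}−x̄) = 249.9789
Denominator Σ(x_t−x̄)² = 446.4490
r_1 = 249.9789 / 446.4490 = 0.560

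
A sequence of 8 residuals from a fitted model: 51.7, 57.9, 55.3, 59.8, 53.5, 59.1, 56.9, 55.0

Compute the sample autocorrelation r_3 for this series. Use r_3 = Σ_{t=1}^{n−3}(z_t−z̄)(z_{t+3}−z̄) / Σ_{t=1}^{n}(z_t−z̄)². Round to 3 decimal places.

-0.323

Mean z̄ = (51.7 + 57.9 + 55.3 + 59.8 + 53.5 + 59.1 + 56.9 + 55.0)/8 = 56.1500
Deviations from mean: -4.4500, 1.7500, -0.8500, 3.6500, -2.6500, 2.9500, 0.7500, -1.1500
Numerator Σ_{t=1}^{5}(z_t−z̄)(z_{t+3}−z̄) = -17.6025
Denominator Σ(z_t−z̄)² = 54.5200
r_3 = -17.6025 / 54.5200 = -0.323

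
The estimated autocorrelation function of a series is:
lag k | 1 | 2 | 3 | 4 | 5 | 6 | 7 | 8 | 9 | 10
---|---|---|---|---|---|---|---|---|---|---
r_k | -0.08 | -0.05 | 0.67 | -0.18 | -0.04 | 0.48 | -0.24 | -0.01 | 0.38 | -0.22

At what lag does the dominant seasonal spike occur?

The largest autocorrelation is r_3 = 0.67, with weaker echoes at lags 6 (0.48) and 9 (0.38); the remaining lags stay at or below -0.01.
The dominant spike at lag 3 indicates a seasonal period of 3.

3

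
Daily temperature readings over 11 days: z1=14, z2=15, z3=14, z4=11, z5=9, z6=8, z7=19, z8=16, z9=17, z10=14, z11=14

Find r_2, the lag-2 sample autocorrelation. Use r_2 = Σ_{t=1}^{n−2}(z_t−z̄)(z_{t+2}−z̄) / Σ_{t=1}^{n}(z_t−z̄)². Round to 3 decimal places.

Mean z̄ = (14 + 15 + 14 + 11 + 9 + 8 + 19 + 16 + 17 + 14 + 14)/11 = 13.7273
Numerator Σ_{t=1}^{9}(z_t−z̄)(z_{t+2}−z̄) = -8.2397
Denominator Σ(z_t−z̄)² = 108.1818
r_2 = -8.2397 / 108.1818 = -0.076

-0.076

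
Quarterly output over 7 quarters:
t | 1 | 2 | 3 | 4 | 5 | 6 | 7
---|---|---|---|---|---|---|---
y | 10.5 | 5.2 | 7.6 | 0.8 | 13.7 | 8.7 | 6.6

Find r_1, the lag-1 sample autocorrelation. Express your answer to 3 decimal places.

Mean ȳ = (10.5 + 5.2 + 7.6 + 0.8 + 13.7 + 8.7 + 6.6)/7 = 7.5857
Deviations from mean: 2.9143, -2.3857, 0.0143, -6.7857, 6.1143, 1.1143, -0.9857
Σ(y_t−ȳ)(y_{t+1}−ȳ) = (-6.9527) + (-0.0341) + (-0.0969) + (-41.4898) + (6.8131) + (-1.0984) = -42.8588
Denominator Σ(y_t−ȳ)² = 99.8286
r_1 = -42.8588 / 99.8286 = -0.429

-0.429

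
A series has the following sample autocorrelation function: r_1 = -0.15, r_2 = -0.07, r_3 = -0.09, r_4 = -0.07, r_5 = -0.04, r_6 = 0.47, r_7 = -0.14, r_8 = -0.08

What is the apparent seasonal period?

The largest autocorrelation is r_6 = 0.47; the remaining lags stay at or below -0.04.
The dominant spike at lag 6 indicates a seasonal period of 6.

6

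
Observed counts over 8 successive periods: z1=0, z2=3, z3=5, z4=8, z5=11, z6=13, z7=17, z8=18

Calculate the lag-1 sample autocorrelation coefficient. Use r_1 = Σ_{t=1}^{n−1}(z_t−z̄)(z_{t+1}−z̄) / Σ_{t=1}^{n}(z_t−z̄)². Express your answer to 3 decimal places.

Mean z̄ = (0 + 3 + 5 + 8 + 11 + 13 + 17 + 18)/8 = 9.3750
Numerator Σ_{t=1}^{7}(z_t−z̄)(z_{t+1}−z̄) = 190.7344
Denominator Σ(z_t−z̄)² = 297.8750
r_1 = 190.7344 / 297.8750 = 0.640

0.640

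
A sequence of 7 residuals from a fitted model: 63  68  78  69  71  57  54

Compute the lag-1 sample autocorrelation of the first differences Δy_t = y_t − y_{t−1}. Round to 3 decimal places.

First differences Δy: 5, 10, -9, 2, -14, -3
Mean of differences = -1.5000
Numerator Σ(Δy_t−Δȳ)(Δy_{t+1}−Δȳ) = -62.7500
Denominator Σ(Δy_t−Δȳ)² = 401.5000
r_1(Δy) = -62.7500 / 401.5000 = -0.156

-0.156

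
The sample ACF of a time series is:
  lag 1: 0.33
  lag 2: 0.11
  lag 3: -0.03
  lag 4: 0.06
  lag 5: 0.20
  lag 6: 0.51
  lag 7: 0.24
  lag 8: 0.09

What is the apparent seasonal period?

The largest autocorrelation is r_6 = 0.51; the remaining lags stay at or below 0.33. The elevated value at lag 1 (0.33), dropping to 0.11 at lag 2, reflects decaying short-term dependence rather than seasonality.
The dominant spike at lag 6 indicates a seasonal period of 6.

6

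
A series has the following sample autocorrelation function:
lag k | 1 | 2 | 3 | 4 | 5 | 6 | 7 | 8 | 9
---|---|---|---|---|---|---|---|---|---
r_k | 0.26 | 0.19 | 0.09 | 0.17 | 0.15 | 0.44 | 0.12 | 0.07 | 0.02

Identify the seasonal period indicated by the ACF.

6

The largest autocorrelation is r_6 = 0.44; the remaining lags stay at or below 0.26. The elevated value at lag 1 (0.26), dropping to 0.19 at lag 2, reflects decaying short-term dependence rather than seasonality.
The dominant spike at lag 6 indicates a seasonal period of 6.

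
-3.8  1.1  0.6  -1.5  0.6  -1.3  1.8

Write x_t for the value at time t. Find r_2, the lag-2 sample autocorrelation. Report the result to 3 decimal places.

-0.040

Mean x̄ = (-3.8 + 1.1 + 0.6 − 1.5 + 0.6 − 1.3 + 1.8)/7 = -0.3571
Deviations from mean: -3.4429, 1.4571, 0.9571, -1.1429, 0.9571, -0.9429, 2.1571
Σ(x_t−x̄)(x_{t+2}−x̄) = (-3.2953) + (-1.6653) + (0.9161) + (1.0776) + (2.0647) = -0.9022
Denominator Σ(x_t−x̄)² = 22.6571
r_2 = -0.9022 / 22.6571 = -0.040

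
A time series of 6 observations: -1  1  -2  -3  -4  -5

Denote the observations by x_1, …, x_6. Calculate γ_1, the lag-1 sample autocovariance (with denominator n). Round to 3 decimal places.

1.815

Mean x̄ = (-1 + 1 − 2 − 3 − 4 − 5)/6 = -2.3333
Deviations: 1.3333, 3.3333, 0.3333, -0.6667, -1.6667, -2.6667
Σ_{t=1}^{5}(x_t−x̄)(x_{t+1}−x̄) = 10.8889
γ_1 = 10.8889 / 6 = 1.815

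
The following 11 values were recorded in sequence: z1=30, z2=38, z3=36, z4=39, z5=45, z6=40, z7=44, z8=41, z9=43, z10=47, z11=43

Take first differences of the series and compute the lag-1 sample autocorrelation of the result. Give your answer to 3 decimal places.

First differences Δz: 8, -2, 3, 6, -5, 4, -3, 2, 4, -4
Mean of differences = 1.3000
Numerator Σ(Δz_t−Δz̄)(Δz_{t+1}−Δz̄) = -93.3900
Denominator Σ(Δz_t−Δz̄)² = 182.1000
r_1(Δz) = -93.3900 / 182.1000 = -0.513

-0.513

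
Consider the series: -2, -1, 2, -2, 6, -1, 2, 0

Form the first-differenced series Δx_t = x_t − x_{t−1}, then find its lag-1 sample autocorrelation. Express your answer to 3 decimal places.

-0.825

First differences Δx: 1, 3, -4, 8, -7, 3, -2
Mean of differences = 0.2857
Numerator Σ(Δx_t−Δx̄)(Δx_{t+1}−Δx̄) = -124.9388
Denominator Σ(Δx_t−Δx̄)² = 151.4286
r_1(Δx) = -124.9388 / 151.4286 = -0.825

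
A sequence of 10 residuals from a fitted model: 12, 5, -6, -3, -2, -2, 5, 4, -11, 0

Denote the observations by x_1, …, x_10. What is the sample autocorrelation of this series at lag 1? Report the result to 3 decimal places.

0.068

Mean x̄ = (12 + 5 − 6 − 3 − 2 − 2 + 5 + 4 − 11 + 0)/10 = 0.2000
Numerator Σ_{t=1}^{9}(x_t−x̄)(x_{t+1}−x̄) = 25.9600
Denominator Σ(x_t−x̄)² = 383.6000
r_1 = 25.9600 / 383.6000 = 0.068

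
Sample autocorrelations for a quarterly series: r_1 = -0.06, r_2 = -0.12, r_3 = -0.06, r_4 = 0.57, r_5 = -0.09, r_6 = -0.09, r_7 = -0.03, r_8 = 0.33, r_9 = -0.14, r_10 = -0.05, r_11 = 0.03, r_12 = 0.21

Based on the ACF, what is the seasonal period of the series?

The largest autocorrelation is r_4 = 0.57, with weaker echoes at lags 8 (0.33) and 12 (0.21); the remaining lags stay at or below 0.03.
The dominant spike at lag 4 indicates a seasonal period of 4.

4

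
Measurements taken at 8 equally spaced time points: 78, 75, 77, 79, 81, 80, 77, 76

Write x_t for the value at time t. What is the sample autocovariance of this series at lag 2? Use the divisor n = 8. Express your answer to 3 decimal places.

-1.301

Mean x̄ = (78 + 75 + 77 + 79 + 81 + 80 + 77 + 76)/8 = 77.8750
Deviations: 0.1250, -2.8750, -0.8750, 1.1250, 3.1250, 2.1250, -0.8750, -1.8750
Σ_{t=1}^{6}(x_t−x̄)(x_{t+2}−x̄) = -10.4063
γ_2 = -10.4063 / 8 = -1.301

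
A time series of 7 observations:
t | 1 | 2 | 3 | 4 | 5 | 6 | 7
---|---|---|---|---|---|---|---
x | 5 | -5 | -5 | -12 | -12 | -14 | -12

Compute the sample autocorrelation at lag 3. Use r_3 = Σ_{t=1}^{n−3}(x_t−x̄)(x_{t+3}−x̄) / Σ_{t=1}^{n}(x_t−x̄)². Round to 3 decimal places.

-0.242

Mean x̄ = (5 − 5 − 5 − 12 − 12 − 14 − 12)/7 = -7.8571
Deviations from mean: 12.8571, 2.8571, 2.8571, -4.1429, -4.1429, -6.1429, -4.1429
Numerator Σ_{t=1}^{4}(x_t−x̄)(x_{t+3}−x̄) = -65.4898
Denominator Σ(x_t−x̄)² = 270.8571
r_3 = -65.4898 / 270.8571 = -0.242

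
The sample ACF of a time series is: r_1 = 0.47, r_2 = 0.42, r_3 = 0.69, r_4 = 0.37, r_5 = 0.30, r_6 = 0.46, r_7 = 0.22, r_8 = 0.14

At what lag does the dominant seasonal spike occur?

3

The largest autocorrelation is r_3 = 0.69; the remaining lags stay at or below 0.47. The elevated value at lag 1 (0.47), dropping to 0.42 at lag 2, reflects decaying short-term dependence rather than seasonality.
The dominant spike at lag 3 indicates a seasonal period of 3.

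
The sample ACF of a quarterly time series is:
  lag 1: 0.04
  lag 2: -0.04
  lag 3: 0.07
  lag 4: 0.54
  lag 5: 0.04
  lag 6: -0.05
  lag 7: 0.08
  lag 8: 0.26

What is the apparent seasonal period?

4

The largest autocorrelation is r_4 = 0.54, with a weaker echo at lag 8 (0.26); the remaining lags stay at or below 0.08.
The dominant spike at lag 4 indicates a seasonal period of 4.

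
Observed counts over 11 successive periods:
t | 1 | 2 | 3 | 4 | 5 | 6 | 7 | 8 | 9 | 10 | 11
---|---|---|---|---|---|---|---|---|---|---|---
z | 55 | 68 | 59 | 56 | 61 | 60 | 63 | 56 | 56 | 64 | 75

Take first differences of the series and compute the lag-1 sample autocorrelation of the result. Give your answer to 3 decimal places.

-0.086

First differences Δz: 13, -9, -3, 5, -1, 3, -7, 0, 8, 11
Mean of differences = 2.0000
Numerator Σ(Δz_t−Δz̄)(Δz_{t+1}−Δz̄) = -42.0000
Denominator Σ(Δz_t−Δz̄)² = 488.0000
r_1(Δz) = -42.0000 / 488.0000 = -0.086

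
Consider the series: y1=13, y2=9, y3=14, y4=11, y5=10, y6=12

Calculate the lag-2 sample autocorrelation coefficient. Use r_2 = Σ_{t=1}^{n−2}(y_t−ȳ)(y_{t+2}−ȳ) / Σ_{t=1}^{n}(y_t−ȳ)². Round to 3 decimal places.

0.057

Mean ȳ = (13 + 9 + 14 + 11 + 10 + 12)/6 = 11.5000
Deviations from mean: 1.5000, -2.5000, 2.5000, -0.5000, -1.5000, 0.5000
Σ(y_t−ȳ)(y_{t+2}−ȳ) = (3.7500) + (1.2500) + (-3.7500) + (-0.2500) = 1.0000
Denominator Σ(y_t−ȳ)² = 17.5000
r_2 = 1.0000 / 17.5000 = 0.057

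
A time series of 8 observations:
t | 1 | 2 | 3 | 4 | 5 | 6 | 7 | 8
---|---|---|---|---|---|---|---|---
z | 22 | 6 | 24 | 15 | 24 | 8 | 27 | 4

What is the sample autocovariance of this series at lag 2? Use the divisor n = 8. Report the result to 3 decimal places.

39.016

Mean z̄ = (22 + 6 + 24 + 15 + 24 + 8 + 27 + 4)/8 = 16.2500
Σ_{t=1}^{6}(z_t−z̄)(z_{t+2}−z̄) = 312.1250
γ_2 = 312.1250 / 8 = 39.016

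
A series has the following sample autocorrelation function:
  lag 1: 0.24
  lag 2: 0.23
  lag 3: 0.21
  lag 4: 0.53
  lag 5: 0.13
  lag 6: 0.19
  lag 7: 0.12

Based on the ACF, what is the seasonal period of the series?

4

The largest autocorrelation is r_4 = 0.53; the remaining lags stay at or below 0.24. The elevated value at lag 1 (0.24), dropping to 0.23 at lag 2, reflects decaying short-term dependence rather than seasonality.
The dominant spike at lag 4 indicates a seasonal period of 4.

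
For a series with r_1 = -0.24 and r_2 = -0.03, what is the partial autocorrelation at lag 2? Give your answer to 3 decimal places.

φ_{22} = (r_2 − r_1²) / (1 − r_1²)
r_1² = (-0.24)² = 0.0576
Numerator = -0.03 − 0.0576 = -0.0876; denominator = 1 − 0.0576 = 0.9424
φ_{22} = -0.0876 / 0.9424 = -0.093

-0.093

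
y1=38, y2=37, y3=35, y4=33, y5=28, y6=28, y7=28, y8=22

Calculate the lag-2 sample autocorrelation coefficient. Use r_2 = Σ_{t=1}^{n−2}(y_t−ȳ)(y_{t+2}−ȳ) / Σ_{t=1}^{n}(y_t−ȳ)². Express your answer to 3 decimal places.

0.272

Mean ȳ = (38 + 37 + 35 + 33 + 28 + 28 + 28 + 22)/8 = 31.1250
Σ(y_t−ȳ)(y_{t+2}−ȳ) = (26.6406) + (11.0156) + (-12.1094) + (-5.8594) + (9.7656) + (28.5156) = 57.9688
Denominator Σ(y_t−ȳ)² = 212.8750
r_2 = 57.9688 / 212.8750 = 0.272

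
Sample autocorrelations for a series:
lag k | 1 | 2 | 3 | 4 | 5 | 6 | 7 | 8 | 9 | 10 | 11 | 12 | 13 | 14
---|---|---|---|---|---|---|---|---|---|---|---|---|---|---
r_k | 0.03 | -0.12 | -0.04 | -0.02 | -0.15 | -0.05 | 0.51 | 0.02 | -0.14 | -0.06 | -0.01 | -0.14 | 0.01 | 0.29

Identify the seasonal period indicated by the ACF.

7

The largest autocorrelation is r_7 = 0.51, with a weaker echo at lag 14 (0.29); the remaining lags stay at or below 0.03.
The dominant spike at lag 7 indicates a seasonal period of 7.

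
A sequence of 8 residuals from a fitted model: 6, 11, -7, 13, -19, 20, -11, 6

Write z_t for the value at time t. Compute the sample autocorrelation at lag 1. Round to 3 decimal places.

Mean z̄ = (6 + 11 − 7 + 13 − 19 + 20 − 11 + 6)/8 = 2.3750
Deviations from mean: 3.6250, 8.6250, -9.3750, 10.6250, -21.3750, 17.6250, -13.3750, 3.6250
Σ(z_t−z̄)(z_{t+1}−z̄) = (31.2656) + (-80.8594) + (-99.6094) + (-227.1094) + (-376.7344) + (-235.7344) + (-48.4844) = -1037.2656
Denominator Σ(z_t−z̄)² = 1247.8750
r_1 = -1037.2656 / 1247.8750 = -0.831

-0.831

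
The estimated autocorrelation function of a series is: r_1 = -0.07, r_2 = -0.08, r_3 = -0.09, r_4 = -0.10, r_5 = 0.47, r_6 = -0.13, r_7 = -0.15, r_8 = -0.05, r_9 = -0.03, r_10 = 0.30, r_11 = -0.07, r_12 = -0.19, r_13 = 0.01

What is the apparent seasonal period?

5

The largest autocorrelation is r_5 = 0.47, with a weaker echo at lag 10 (0.30); the remaining lags stay at or below 0.01.
The dominant spike at lag 5 indicates a seasonal period of 5.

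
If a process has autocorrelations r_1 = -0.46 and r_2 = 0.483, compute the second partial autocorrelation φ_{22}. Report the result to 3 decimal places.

φ_{22} = (r_2 − r_1²) / (1 − r_1²)
r_1² = (-0.46)² = 0.2116
Numerator = 0.483 − 0.2116 = 0.2714; denominator = 1 − 0.2116 = 0.7884
φ_{22} = 0.2714 / 0.7884 = 0.344

0.344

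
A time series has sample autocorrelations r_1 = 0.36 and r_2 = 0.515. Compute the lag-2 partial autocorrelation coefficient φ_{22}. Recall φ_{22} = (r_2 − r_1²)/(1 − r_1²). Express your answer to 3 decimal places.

0.443

φ_{22} = (r_2 − r_1²) / (1 − r_1²)
r_1² = (0.36)² = 0.1296
Numerator = 0.515 − 0.1296 = 0.3854; denominator = 1 − 0.1296 = 0.8704
φ_{22} = 0.3854 / 0.8704 = 0.443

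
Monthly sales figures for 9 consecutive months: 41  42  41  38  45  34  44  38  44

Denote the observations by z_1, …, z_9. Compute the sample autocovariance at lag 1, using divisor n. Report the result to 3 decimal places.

Mean z̄ = (41 + 42 + 41 + 38 + 45 + 34 + 44 + 38 + 44)/9 = 40.7778
Σ_{t=1}^{8}(z_t−z̄)(z_{t+1}−z̄) = -80.1605
γ_1 = -80.1605 / 9 = -8.907

-8.907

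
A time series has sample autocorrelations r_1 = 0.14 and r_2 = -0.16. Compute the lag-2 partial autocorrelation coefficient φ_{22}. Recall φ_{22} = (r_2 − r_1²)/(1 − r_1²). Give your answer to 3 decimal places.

-0.183

φ_{22} = (r_2 − r_1²) / (1 − r_1²)
r_1² = (0.14)² = 0.0196
Numerator = -0.16 − 0.0196 = -0.1796; denominator = 1 − 0.0196 = 0.9804
φ_{22} = -0.1796 / 0.9804 = -0.183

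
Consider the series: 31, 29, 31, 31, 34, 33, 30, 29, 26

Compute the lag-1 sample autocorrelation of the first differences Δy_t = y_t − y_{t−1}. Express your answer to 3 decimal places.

First differences Δy: -2, 2, 0, 3, -1, -3, -1, -3
Mean of differences = -0.6250
Numerator Σ(Δy_t−Δȳ)(Δy_{t+1}−Δȳ) = 1.6094
Denominator Σ(Δy_t−Δȳ)² = 33.8750
r_1(Δy) = 1.6094 / 33.8750 = 0.048

0.048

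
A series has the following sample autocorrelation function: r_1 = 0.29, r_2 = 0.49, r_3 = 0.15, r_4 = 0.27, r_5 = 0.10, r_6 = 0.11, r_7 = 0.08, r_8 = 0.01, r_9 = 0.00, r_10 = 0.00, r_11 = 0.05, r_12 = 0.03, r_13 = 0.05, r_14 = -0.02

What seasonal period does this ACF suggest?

The largest autocorrelation is r_2 = 0.49; the remaining lags stay at or below 0.29.
The dominant spike at lag 2 indicates a seasonal period of 2.

2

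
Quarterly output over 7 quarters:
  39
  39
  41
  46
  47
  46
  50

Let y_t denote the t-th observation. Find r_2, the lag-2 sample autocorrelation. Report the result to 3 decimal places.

Mean ȳ = (39 + 39 + 41 + 46 + 47 + 46 + 50)/7 = 44.0000
Numerator Σ_{t=1}^{5}(y_t−ȳ)(y_{t+2}−ȳ) = 18.0000
Denominator Σ(y_t−ȳ)² = 112.0000
r_2 = 18.0000 / 112.0000 = 0.161

0.161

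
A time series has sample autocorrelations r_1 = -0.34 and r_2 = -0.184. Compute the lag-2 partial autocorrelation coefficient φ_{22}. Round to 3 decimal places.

-0.339

φ_{22} = (r_2 − r_1²) / (1 − r_1²)
r_1² = (-0.34)² = 0.1156
Numerator = -0.184 − 0.1156 = -0.2996; denominator = 1 − 0.1156 = 0.8844
φ_{22} = -0.2996 / 0.8844 = -0.339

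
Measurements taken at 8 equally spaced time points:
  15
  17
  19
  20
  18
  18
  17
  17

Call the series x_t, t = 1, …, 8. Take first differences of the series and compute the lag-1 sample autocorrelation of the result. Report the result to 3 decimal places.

0.292

First differences Δx: 2, 2, 1, -2, 0, -1, 0
Mean of differences = 0.2857
Numerator Σ(Δx_t−Δx̄)(Δx_{t+1}−Δx̄) = 3.9184
Denominator Σ(Δx_t−Δx̄)² = 13.4286
r_1(Δx) = 3.9184 / 13.4286 = 0.292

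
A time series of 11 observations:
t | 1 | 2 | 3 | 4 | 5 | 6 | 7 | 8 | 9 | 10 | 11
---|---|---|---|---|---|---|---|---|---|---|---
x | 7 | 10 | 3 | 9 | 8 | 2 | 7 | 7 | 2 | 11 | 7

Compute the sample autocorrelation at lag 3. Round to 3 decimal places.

Mean x̄ = (7 + 10 + 3 + 9 + 8 + 2 + 7 + 7 + 2 + 11 + 7)/11 = 6.6364
Numerator Σ_{t=1}^{8}(x_t−x̄)(x_{t+3}−x̄) = 46.8760
Denominator Σ(x_t−x̄)² = 94.5455
r_3 = 46.8760 / 94.5455 = 0.496

0.496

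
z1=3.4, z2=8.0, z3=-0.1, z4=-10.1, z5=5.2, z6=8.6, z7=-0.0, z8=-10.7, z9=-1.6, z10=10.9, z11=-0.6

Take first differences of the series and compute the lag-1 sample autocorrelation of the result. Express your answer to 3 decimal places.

First differences Δz: 4.6, -8.1, -10.0, 15.3, 3.4, -8.6, -10.7, 9.1, 12.5, -11.5
Mean of differences = -0.4000
Numerator Σ(Δz_t−Δz̄)(Δz_{t+1}−Δz̄) = -120.8300
Denominator Σ(Δz_t−Δz̄)² = 990.5800
r_1(Δz) = -120.8300 / 990.5800 = -0.122

-0.122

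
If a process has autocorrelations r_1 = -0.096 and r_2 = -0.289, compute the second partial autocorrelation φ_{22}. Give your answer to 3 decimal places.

-0.301

φ_{22} = (r_2 − r_1²) / (1 − r_1²)
r_1² = (-0.096)² = 0.009216
Numerator = -0.289 − 0.0092 = -0.2982; denominator = 1 − 0.0092 = 0.9908
φ_{22} = -0.2982 / 0.9908 = -0.301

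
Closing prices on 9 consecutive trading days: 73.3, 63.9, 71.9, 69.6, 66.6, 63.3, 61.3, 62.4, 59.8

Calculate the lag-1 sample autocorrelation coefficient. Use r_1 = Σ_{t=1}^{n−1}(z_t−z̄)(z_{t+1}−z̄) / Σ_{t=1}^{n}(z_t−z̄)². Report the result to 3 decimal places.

0.243

Mean z̄ = (73.3 + 63.9 + 71.9 + 69.6 + 66.6 + 63.3 + 61.3 + 62.4 + 59.8)/9 = 65.7889
Numerator Σ_{t=1}^{8}(z_t−z̄)(z_{t+1}−z̄) = 45.3121
Denominator Σ(z_t−z̄)² = 186.2089
r_1 = 45.3121 / 186.2089 = 0.243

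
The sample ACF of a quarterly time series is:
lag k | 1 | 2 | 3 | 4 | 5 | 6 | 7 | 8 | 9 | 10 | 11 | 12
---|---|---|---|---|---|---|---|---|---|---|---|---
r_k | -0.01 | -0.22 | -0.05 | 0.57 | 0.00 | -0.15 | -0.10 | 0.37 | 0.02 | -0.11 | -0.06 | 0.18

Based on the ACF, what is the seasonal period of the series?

4

The largest autocorrelation is r_4 = 0.57, with weaker echoes at lags 8 (0.37) and 12 (0.18); the remaining lags stay at or below 0.02.
The dominant spike at lag 4 indicates a seasonal period of 4.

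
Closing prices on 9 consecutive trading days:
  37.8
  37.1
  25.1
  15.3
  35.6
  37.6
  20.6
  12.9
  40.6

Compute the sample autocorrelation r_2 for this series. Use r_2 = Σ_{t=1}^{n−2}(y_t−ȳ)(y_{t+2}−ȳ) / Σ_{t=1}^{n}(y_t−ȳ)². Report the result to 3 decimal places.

-0.624

Mean ȳ = (37.8 + 37.1 + 25.1 + 15.3 + 35.6 + 37.6 + 20.6 + 12.9 + 40.6)/9 = 29.1778
Numerator Σ_{t=1}^{7}(y_t−ȳ)(y_{t+2}−ȳ) = -578.3332
Denominator Σ(y_t−ȳ)² = 927.5156
r_2 = -578.3332 / 927.5156 = -0.624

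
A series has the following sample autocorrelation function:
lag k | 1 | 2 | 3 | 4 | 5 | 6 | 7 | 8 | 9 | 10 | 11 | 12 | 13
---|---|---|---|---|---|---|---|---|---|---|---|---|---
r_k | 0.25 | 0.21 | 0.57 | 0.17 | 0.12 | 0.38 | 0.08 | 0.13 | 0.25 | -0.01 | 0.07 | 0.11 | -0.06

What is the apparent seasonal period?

3

The largest autocorrelation is r_3 = 0.57, with a weaker echo at lag 6 (0.38); the remaining lags stay at or below 0.25. The elevated value at lag 1 (0.25), dropping to 0.21 at lag 2, reflects decaying short-term dependence rather than seasonality.
The dominant spike at lag 3 indicates a seasonal period of 3.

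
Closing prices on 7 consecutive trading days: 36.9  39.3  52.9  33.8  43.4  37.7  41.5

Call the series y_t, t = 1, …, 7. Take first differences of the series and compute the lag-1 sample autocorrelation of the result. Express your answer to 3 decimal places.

-0.704

First differences Δy: 2.4, 13.6, -19.1, 9.6, -5.7, 3.8
Mean of differences = 0.7667
Numerator Σ(Δy_t−Δȳ)(Δy_{t+1}−Δȳ) = -486.2211
Denominator Σ(Δy_t−Δȳ)² = 691.0933
r_1(Δy) = -486.2211 / 691.0933 = -0.704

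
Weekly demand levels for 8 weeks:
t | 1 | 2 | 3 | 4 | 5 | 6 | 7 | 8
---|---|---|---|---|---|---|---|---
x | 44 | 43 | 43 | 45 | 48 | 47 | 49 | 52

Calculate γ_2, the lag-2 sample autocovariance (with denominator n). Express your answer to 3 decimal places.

Mean x̄ = (44 + 43 + 43 + 45 + 48 + 47 + 49 + 52)/8 = 46.3750
Deviations: -2.3750, -3.3750, -3.3750, -1.3750, 1.6250, 0.6250, 2.6250, 5.6250
Σ_{t=1}^{6}(x_t−x̄)(x_{t+2}−x̄) = 14.0938
γ_2 = 14.0938 / 8 = 1.762

1.762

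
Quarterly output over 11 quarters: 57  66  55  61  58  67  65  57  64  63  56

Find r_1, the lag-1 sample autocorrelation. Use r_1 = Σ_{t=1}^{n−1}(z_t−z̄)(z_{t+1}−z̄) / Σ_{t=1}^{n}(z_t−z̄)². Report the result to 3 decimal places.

-0.390

Mean z̄ = (57 + 66 + 55 + 61 + 58 + 67 + 65 + 57 + 64 + 63 + 56)/11 = 60.8182
Numerator Σ_{t=1}^{10}(z_t−z̄)(z_{t+1}−z̄) = -74.7603
Denominator Σ(z_t−z̄)² = 191.6364
r_1 = -74.7603 / 191.6364 = -0.390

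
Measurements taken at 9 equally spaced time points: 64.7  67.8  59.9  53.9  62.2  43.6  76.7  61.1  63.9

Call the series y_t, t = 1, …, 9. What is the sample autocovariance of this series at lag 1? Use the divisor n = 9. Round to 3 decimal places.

Mean ȳ = (64.7 + 67.8 + 59.9 + 53.9 + 62.2 + 43.6 + 76.7 + 61.1 + 63.9)/9 = 61.5333
Σ_{t=1}^{8}(y_t−ȳ)(y_{t+1}−ȳ) = -274.5544
γ_1 = -274.5544 / 9 = -30.506

-30.506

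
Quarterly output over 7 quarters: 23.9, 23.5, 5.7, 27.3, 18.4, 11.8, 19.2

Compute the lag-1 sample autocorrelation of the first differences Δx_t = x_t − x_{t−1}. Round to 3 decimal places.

-0.595

First differences Δx: -0.4, -17.8, 21.6, -8.9, -6.6, 7.4
Mean of differences = -0.7833
Numerator Σ(Δx_t−Δx̄)(Δx_{t+1}−Δx̄) = -569.4786
Denominator Σ(Δx_t−Δx̄)² = 957.4083
r_1(Δx) = -569.4786 / 957.4083 = -0.595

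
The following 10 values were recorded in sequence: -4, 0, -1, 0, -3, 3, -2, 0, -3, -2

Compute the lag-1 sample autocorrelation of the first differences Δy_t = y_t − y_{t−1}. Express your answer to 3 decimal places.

First differences Δy: 4, -1, 1, -3, 6, -5, 2, -3, 1
Mean of differences = 0.2222
Numerator Σ(Δy_t−Δȳ)(Δy_{t+1}−Δȳ) = -74.3827
Denominator Σ(Δy_t−Δȳ)² = 101.5556
r_1(Δy) = -74.3827 / 101.5556 = -0.732

-0.732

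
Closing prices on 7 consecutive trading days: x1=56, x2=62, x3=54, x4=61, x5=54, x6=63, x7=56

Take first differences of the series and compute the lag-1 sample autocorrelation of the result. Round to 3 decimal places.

-0.851

First differences Δx: 6, -8, 7, -7, 9, -7
Mean of differences = 0.0000
Numerator Σ(Δx_t−Δx̄)(Δx_{t+1}−Δx̄) = -279.0000
Denominator Σ(Δx_t−Δx̄)² = 328.0000
r_1(Δx) = -279.0000 / 328.0000 = -0.851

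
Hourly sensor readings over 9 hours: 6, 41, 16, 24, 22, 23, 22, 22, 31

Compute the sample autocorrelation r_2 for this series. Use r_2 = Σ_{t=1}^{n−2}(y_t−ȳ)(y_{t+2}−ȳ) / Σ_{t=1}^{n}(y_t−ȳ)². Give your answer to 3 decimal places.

Mean ȳ = (6 + 41 + 16 + 24 + 22 + 23 + 22 + 22 + 31)/9 = 23.0000
Numerator Σ_{t=1}^{7}(y_t−ȳ)(y_{t+2}−ȳ) = 137.0000
Denominator Σ(y_t−ȳ)² = 730.0000
r_2 = 137.0000 / 730.0000 = 0.188

0.188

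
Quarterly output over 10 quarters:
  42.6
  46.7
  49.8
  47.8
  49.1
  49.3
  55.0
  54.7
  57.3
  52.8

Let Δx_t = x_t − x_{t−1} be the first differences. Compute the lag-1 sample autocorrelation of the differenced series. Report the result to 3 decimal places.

First differences Δx: 4.1, 3.1, -2.0, 1.3, 0.2, 5.7, -0.3, 2.6, -4.5
Mean of differences = 1.1333
Numerator Σ(Δx_t−Δx̄)(Δx_{t+1}−Δx̄) = -22.1778
Denominator Σ(Δx_t−Δx̄)² = 80.1800
r_1(Δx) = -22.1778 / 80.1800 = -0.277

-0.277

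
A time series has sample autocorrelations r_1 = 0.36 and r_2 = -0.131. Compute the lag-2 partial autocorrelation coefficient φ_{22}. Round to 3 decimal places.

-0.299

φ_{22} = (r_2 − r_1²) / (1 − r_1²)
r_1² = (0.36)² = 0.1296
Numerator = -0.131 − 0.1296 = -0.2606; denominator = 1 − 0.1296 = 0.8704
φ_{22} = -0.2606 / 0.8704 = -0.299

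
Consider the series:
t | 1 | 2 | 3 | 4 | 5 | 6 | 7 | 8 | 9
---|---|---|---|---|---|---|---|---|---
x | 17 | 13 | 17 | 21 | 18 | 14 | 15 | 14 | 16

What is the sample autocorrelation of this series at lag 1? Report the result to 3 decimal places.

0.184

Mean x̄ = (17 + 13 + 17 + 21 + 18 + 14 + 15 + 14 + 16)/9 = 16.1111
Numerator Σ_{t=1}^{8}(x_t−x̄)(x_{t+1}−x̄) = 8.9877
Denominator Σ(x_t−x̄)² = 48.8889
r_1 = 8.9877 / 48.8889 = 0.184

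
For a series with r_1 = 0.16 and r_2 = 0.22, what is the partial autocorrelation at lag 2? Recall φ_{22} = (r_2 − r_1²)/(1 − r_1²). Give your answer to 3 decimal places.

0.200

φ_{22} = (r_2 − r_1²) / (1 − r_1²)
r_1² = (0.16)² = 0.0256
Numerator = 0.22 − 0.0256 = 0.1944; denominator = 1 − 0.0256 = 0.9744
φ_{22} = 0.1944 / 0.9744 = 0.200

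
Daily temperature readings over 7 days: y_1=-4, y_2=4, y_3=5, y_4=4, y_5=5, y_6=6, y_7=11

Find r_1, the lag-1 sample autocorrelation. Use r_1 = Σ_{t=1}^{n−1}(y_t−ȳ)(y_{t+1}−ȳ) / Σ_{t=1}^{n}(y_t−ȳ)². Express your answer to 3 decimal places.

Mean ȳ = (-4 + 4 + 5 + 4 + 5 + 6 + 11)/7 = 4.4286
Deviations from mean: -8.4286, -0.4286, 0.5714, -0.4286, 0.5714, 1.5714, 6.5714
Numerator Σ_{t=1}^{6}(y_t−ȳ)(y_{t+1}−ȳ) = 14.1020
Denominator Σ(y_t−ȳ)² = 117.7143
r_1 = 14.1020 / 117.7143 = 0.120

0.120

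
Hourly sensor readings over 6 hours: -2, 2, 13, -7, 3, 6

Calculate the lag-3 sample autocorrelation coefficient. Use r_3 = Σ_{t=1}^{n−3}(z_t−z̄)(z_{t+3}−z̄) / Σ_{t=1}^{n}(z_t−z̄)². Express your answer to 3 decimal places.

Mean z̄ = (-2 + 2 + 13 − 7 + 3 + 6)/6 = 2.5000
Numerator Σ_{t=1}^{3}(z_t−z̄)(z_{t+3}−z̄) = 79.2500
Denominator Σ(z_t−z̄)² = 233.5000
r_3 = 79.2500 / 233.5000 = 0.339

0.339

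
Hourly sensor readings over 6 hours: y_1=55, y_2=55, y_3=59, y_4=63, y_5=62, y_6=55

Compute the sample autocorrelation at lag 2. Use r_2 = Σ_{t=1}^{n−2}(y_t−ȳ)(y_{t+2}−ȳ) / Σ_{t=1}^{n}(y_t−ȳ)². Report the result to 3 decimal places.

-0.437

Mean ȳ = (55 + 55 + 59 + 63 + 62 + 55)/6 = 58.1667
Deviations from mean: -3.1667, -3.1667, 0.8333, 4.8333, 3.8333, -3.1667
Σ(y_t−ȳ)(y_{t+2}−ȳ) = (-2.6389) + (-15.3056) + (3.1944) + (-15.3056) = -30.0556
Denominator Σ(y_t−ȳ)² = 68.8333
r_2 = -30.0556 / 68.8333 = -0.437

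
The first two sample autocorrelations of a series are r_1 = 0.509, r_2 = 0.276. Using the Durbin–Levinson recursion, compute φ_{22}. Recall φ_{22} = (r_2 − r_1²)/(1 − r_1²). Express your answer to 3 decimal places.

φ_{22} = (r_2 − r_1²) / (1 − r_1²)
r_1² = (0.509)² = 0.259081
Numerator = 0.276 − 0.2591 = 0.0169; denominator = 1 − 0.2591 = 0.7409
φ_{22} = 0.0169 / 0.7409 = 0.023

0.023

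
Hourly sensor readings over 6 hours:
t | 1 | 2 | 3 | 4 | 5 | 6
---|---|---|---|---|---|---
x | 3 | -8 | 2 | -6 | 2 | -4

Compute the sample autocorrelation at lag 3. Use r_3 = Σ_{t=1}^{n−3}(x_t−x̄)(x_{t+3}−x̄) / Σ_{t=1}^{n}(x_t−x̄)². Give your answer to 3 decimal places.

-0.462

Mean x̄ = (3 − 8 + 2 − 6 + 2 − 4)/6 = -1.8333
Deviations from mean: 4.8333, -6.1667, 3.8333, -4.1667, 3.8333, -2.1667
Σ(x_t−x̄)(x_{t+3}−x̄) = (-20.1389) + (-23.6389) + (-8.3056) = -52.0833
Denominator Σ(x_t−x̄)² = 112.8333
r_3 = -52.0833 / 112.8333 = -0.462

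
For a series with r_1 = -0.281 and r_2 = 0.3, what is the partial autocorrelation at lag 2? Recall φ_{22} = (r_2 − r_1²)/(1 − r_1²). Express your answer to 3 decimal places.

0.240

φ_{22} = (r_2 − r_1²) / (1 − r_1²)
r_1² = (-0.281)² = 0.078961
Numerator = 0.3 − 0.0790 = 0.2210; denominator = 1 − 0.0790 = 0.9210
φ_{22} = 0.2210 / 0.9210 = 0.240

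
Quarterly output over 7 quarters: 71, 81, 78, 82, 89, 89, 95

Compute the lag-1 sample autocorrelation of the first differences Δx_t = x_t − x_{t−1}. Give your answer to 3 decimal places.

First differences Δx: 10, -3, 4, 7, 0, 6
Mean of differences = 4.0000
Numerator Σ(Δx_t−Δx̄)(Δx_{t+1}−Δx̄) = -62.0000
Denominator Σ(Δx_t−Δx̄)² = 114.0000
r_1(Δx) = -62.0000 / 114.0000 = -0.544

-0.544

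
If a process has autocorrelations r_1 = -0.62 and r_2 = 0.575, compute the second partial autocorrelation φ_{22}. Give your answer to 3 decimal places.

0.310

φ_{22} = (r_2 − r_1²) / (1 − r_1²)
r_1² = (-0.62)² = 0.3844
Numerator = 0.575 − 0.3844 = 0.1906; denominator = 1 − 0.3844 = 0.6156
φ_{22} = 0.1906 / 0.6156 = 0.310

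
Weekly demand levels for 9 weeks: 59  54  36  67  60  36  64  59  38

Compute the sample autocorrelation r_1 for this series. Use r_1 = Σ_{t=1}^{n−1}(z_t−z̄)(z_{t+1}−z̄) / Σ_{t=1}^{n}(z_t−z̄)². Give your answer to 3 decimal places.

Mean z̄ = (59 + 54 + 36 + 67 + 60 + 36 + 64 + 59 + 38)/9 = 52.5556
Numerator Σ_{t=1}^{8}(z_t−z̄)(z_{t+1}−z̄) = -478.9753
Denominator Σ(z_t−z̄)² = 1240.2222
r_1 = -478.9753 / 1240.2222 = -0.386

-0.386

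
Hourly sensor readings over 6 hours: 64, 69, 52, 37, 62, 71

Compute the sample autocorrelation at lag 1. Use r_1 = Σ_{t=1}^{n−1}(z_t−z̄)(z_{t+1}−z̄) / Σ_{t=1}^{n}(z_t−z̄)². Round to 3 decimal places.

Mean z̄ = (64 + 69 + 52 + 37 + 62 + 71)/6 = 59.1667
Deviations from mean: 4.8333, 9.8333, -7.1667, -22.1667, 2.8333, 11.8333
Numerator Σ_{t=1}^{5}(z_t−z̄)(z_{t+1}−z̄) = 106.6389
Denominator Σ(z_t−z̄)² = 810.8333
r_1 = 106.6389 / 810.8333 = 0.132

0.132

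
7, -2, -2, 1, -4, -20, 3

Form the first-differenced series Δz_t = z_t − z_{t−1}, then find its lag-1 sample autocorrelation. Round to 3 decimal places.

First differences Δz: -9, 0, 3, -5, -16, 23
Mean of differences = -0.6667
Numerator Σ(Δz_t−Δz̄)(Δz_{t+1}−Δz̄) = -315.4444
Denominator Σ(Δz_t−Δz̄)² = 897.3333
r_1(Δz) = -315.4444 / 897.3333 = -0.352

-0.352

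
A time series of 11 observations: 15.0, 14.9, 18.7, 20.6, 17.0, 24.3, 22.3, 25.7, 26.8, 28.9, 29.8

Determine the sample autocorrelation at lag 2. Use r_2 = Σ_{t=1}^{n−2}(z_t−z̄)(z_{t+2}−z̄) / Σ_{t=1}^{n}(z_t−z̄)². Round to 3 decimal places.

0.408

Mean z̄ = (15.0 + 14.9 + 18.7 + 20.6 + 17.0 + 24.3 + 22.3 + 25.7 + 26.8 + 28.9 + 29.8)/11 = 22.1818
Numerator Σ_{t=1}^{9}(z_t−z̄)(z_{t+2}−z̄) = 117.4193
Denominator Σ(z_t−z̄)² = 287.4564
r_2 = 117.4193 / 287.4564 = 0.408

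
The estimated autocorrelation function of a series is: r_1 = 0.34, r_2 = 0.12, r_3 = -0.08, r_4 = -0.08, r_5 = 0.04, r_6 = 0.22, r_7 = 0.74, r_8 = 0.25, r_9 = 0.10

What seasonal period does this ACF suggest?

7

The largest autocorrelation is r_7 = 0.74; the remaining lags stay at or below 0.34. The elevated value at lag 1 (0.34), dropping to 0.12 at lag 2, reflects decaying short-term dependence rather than seasonality.
The dominant spike at lag 7 indicates a seasonal period of 7.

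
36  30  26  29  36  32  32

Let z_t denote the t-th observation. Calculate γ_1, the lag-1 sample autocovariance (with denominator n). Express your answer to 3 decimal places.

0.974

Mean z̄ = (36 + 30 + 26 + 29 + 36 + 32 + 32)/7 = 31.5714
Deviations: 4.4286, -1.5714, -5.5714, -2.5714, 4.4286, 0.4286, 0.4286
Σ_{t=1}^{6}(z_t−z̄)(z_{t+1}−z̄) = 6.8163
γ_1 = 6.8163 / 7 = 0.974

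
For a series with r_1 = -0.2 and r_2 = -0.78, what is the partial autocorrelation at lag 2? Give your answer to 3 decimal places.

φ_{22} = (r_2 − r_1²) / (1 − r_1²)
r_1² = (-0.2)² = 0.04
Numerator = -0.78 − 0.0400 = -0.8200; denominator = 1 − 0.0400 = 0.9600
φ_{22} = -0.8200 / 0.9600 = -0.854

-0.854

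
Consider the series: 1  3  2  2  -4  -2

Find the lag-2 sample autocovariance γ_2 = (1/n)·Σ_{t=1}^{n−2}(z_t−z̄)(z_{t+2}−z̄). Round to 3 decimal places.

Mean z̄ = (1 + 3 + 2 + 2 − 4 − 2)/6 = 0.3333
Deviations: 0.6667, 2.6667, 1.6667, 1.6667, -4.3333, -2.3333
Σ_{t=1}^{4}(z_t−z̄)(z_{t+2}−z̄) = -5.5556
γ_2 = -5.5556 / 6 = -0.926

-0.926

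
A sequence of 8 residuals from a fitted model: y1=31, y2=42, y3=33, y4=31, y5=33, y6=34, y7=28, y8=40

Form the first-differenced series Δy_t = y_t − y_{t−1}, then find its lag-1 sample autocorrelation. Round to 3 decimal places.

-0.381

First differences Δy: 11, -9, -2, 2, 1, -6, 12
Mean of differences = 1.2857
Numerator Σ(Δy_t−Δȳ)(Δy_{t+1}−Δȳ) = -144.6531
Denominator Σ(Δy_t−Δȳ)² = 379.4286
r_1(Δy) = -144.6531 / 379.4286 = -0.381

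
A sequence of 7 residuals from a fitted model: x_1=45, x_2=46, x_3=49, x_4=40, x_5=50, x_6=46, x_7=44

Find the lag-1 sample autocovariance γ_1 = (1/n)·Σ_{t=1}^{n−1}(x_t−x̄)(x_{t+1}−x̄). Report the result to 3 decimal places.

Mean x̄ = (45 + 46 + 49 + 40 + 50 + 46 + 44)/7 = 45.7143
Deviations: -0.7143, 0.2857, 3.2857, -5.7143, 4.2857, 0.2857, -1.7143
Σ_{t=1}^{6}(x_t−x̄)(x_{t+1}−x̄) = -41.7959
γ_1 = -41.7959 / 7 = -5.971

-5.971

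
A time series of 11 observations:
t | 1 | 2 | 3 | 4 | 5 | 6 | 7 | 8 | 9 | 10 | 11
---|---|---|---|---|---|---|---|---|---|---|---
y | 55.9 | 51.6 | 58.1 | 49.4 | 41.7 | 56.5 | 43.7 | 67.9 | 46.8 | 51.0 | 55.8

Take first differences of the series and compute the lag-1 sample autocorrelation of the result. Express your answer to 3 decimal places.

First differences Δy: -4.3, 6.5, -8.7, -7.7, 14.8, -12.8, 24.2, -21.1, 4.2, 4.8
Mean of differences = -0.0100
Numerator Σ(Δy_t−Δȳ)(Δy_{t+1}−Δȳ) = -1209.7561
Denominator Σ(Δy_t−Δȳ)² = 1650.1290
r_1(Δy) = -1209.7561 / 1650.1290 = -0.733

-0.733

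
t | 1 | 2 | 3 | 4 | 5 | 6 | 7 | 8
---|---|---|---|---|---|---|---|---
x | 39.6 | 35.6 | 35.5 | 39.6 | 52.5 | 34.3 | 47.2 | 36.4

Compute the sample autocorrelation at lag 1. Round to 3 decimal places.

Mean x̄ = (39.6 + 35.6 + 35.5 + 39.6 + 52.5 + 34.3 + 47.2 + 36.4)/8 = 40.0875
Deviations from mean: -0.4875, -4.4875, -4.5875, -0.4875, 12.4125, -5.7875, 7.1125, -3.6875
Numerator Σ_{t=1}^{7}(x_t−x̄)(x_{t+1}−x̄) = -120.2689
Denominator Σ(x_t−x̄)² = 293.4088
r_1 = -120.2689 / 293.4088 = -0.410

-0.410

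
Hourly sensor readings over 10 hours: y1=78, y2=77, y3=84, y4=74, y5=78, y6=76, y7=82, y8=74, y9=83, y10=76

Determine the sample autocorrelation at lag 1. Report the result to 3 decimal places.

-0.721

Mean ȳ = (78 + 77 + 84 + 74 + 78 + 76 + 82 + 74 + 83 + 76)/10 = 78.2000
Numerator Σ_{t=1}^{9}(y_t−ȳ)(y_{t+1}−ȳ) = -84.8400
Denominator Σ(y_t−ȳ)² = 117.6000
r_1 = -84.8400 / 117.6000 = -0.721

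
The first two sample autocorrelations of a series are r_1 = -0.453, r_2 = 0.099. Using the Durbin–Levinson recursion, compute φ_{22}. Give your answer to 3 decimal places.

φ_{22} = (r_2 − r_1²) / (1 − r_1²)
r_1² = (-0.453)² = 0.205209
Numerator = 0.099 − 0.2052 = -0.1062; denominator = 1 − 0.2052 = 0.7948
φ_{22} = -0.1062 / 0.7948 = -0.134

-0.134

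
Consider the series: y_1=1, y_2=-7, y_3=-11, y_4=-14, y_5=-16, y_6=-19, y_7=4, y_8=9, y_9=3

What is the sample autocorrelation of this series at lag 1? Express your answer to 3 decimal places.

0.502

Mean ȳ = (1 − 7 − 11 − 14 − 16 − 19 + 4 + 9 + 3)/9 = -5.5556
Numerator Σ_{t=1}^{8}(y_t−ȳ)(y_{t+1}−ȳ) = 408.1358
Denominator Σ(y_t−ȳ)² = 812.2222
r_1 = 408.1358 / 812.2222 = 0.502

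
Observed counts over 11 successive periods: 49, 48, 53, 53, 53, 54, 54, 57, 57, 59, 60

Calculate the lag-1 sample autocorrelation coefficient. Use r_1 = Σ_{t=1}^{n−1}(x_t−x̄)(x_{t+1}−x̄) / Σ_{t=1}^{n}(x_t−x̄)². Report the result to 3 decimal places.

Mean x̄ = (49 + 48 + 53 + 53 + 53 + 54 + 54 + 57 + 57 + 59 + 60)/11 = 54.2727
Numerator Σ_{t=1}^{10}(x_t−x̄)(x_{t+1}−x̄) = 91.3802
Denominator Σ(x_t−x̄)² = 142.1818
r_1 = 91.3802 / 142.1818 = 0.643

0.643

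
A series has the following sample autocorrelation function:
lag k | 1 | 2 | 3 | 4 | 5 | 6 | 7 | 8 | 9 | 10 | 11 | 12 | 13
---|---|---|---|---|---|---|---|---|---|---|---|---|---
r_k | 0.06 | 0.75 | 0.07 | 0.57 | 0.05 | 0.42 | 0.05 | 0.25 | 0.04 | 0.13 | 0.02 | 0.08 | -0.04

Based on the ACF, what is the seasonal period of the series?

The largest autocorrelation is r_2 = 0.75, with weaker echoes at lags 4 (0.57), 6 (0.42) and 8 (0.25); the remaining lags stay at or below 0.13.
The dominant spike at lag 2 indicates a seasonal period of 2.

2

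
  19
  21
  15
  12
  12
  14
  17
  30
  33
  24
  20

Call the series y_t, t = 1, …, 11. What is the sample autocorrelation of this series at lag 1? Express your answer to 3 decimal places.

Mean ȳ = (19 + 21 + 15 + 12 + 12 + 14 + 17 + 30 + 33 + 24 + 20)/11 = 19.7273
Numerator Σ_{t=1}^{10}(y_t−ȳ)(y_{t+1}−ȳ) = 315.3802
Denominator Σ(y_t−ȳ)² = 484.1818
r_1 = 315.3802 / 484.1818 = 0.651

0.651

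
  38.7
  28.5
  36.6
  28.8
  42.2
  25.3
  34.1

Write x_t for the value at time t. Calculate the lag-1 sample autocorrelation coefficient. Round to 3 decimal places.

Mean x̄ = (38.7 + 28.5 + 36.6 + 28.8 + 42.2 + 25.3 + 34.1)/7 = 33.4571
Numerator Σ_{t=1}^{6}(x_t−x̄)(x_{t+1}−x̄) = -173.4833
Denominator Σ(x_t−x̄)² = 227.0171
r_1 = -173.4833 / 227.0171 = -0.764

-0.764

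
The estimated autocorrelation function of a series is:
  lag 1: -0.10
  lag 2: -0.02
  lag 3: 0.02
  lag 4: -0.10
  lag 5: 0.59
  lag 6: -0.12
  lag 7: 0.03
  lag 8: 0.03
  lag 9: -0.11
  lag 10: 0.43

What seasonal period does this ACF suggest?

The largest autocorrelation is r_5 = 0.59, with a weaker echo at lag 10 (0.43); the remaining lags stay at or below 0.03.
The dominant spike at lag 5 indicates a seasonal period of 5.

5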